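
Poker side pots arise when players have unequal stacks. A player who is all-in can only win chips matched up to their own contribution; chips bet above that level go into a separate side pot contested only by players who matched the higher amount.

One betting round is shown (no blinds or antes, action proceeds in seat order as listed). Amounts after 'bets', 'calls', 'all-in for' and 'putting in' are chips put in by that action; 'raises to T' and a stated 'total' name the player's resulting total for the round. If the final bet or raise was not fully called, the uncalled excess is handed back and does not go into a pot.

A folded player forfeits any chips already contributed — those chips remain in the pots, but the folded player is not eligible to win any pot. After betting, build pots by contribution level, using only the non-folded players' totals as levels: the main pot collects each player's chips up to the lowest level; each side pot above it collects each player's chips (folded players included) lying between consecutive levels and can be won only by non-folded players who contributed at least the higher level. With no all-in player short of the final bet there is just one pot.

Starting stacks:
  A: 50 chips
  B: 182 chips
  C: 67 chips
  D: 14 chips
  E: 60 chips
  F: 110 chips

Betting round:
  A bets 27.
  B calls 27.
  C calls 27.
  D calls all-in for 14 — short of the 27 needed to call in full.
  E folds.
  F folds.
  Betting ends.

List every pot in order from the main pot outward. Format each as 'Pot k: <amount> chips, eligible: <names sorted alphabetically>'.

Contributions: A=27, B=27, C=27, D=14
Folded: E, F
Pot levels (distinct totals of non-folded players): 14, 27
Layer 1-14: 14 each from A, B, C, D = 14*4 = 56 chips; eligible A, B, C, D
Layer 15-27: 13 each from A, B, C = 13*3 = 39 chips; eligible A, B, C

Pot 1: 56 chips, eligible: A, B, C, D
Pot 2: 39 chips, eligible: A, B, C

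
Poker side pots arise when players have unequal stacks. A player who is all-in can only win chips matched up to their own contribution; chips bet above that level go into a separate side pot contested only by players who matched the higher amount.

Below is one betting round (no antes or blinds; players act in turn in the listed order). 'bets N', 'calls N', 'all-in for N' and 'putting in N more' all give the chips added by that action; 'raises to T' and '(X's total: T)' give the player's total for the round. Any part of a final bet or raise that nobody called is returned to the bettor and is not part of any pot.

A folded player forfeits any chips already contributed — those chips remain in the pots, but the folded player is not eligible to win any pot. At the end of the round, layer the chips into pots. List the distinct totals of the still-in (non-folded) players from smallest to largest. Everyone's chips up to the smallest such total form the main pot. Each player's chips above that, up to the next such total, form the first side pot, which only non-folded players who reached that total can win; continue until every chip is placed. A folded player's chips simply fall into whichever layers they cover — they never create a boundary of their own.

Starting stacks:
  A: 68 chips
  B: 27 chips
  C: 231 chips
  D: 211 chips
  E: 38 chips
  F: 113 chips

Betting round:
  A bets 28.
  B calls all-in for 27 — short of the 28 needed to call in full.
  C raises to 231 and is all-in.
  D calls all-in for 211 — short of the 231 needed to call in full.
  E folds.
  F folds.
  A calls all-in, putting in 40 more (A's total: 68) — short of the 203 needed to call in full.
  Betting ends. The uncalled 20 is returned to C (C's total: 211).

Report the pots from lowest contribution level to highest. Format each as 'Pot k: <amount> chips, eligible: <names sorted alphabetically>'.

Contributions (after 20 returned to C): A=68, B=27, C=211, D=211
Folded: E, F
Pot levels (distinct totals of non-folded players): 27, 68, 211
Layer 1-27: 27 each from A, B, C, D = 27*4 = 108 chips; eligible A, B, C, D
Layer 28-68: 41 each from A, C, D = 41*3 = 123 chips; eligible A, C, D
Layer 69-211: 143 each from C, D = 143*2 = 286 chips; eligible C, D

Pot 1: 108 chips, eligible: A, B, C, D
Pot 2: 123 chips, eligible: A, C, D
Pot 3: 286 chips, eligible: C, D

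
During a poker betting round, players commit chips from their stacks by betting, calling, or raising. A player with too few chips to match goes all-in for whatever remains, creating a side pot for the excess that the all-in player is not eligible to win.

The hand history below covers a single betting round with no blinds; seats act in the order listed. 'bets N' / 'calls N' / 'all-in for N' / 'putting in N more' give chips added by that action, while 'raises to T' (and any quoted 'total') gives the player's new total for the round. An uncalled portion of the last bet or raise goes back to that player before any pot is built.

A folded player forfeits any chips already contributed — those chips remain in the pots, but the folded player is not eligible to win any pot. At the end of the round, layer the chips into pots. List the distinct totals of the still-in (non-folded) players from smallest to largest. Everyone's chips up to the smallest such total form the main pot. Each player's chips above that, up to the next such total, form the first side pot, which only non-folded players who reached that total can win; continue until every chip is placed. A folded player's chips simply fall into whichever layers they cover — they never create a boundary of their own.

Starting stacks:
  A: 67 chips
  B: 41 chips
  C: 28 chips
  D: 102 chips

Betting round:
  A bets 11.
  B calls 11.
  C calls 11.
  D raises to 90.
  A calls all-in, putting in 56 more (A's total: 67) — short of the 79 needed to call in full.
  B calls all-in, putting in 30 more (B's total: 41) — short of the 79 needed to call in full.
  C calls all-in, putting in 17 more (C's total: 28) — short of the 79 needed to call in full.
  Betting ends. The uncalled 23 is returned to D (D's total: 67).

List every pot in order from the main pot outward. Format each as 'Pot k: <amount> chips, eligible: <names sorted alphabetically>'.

Contributions (after 23 returned to D): A=67, B=41, C=28, D=67
Pot levels (distinct totals of non-folded players): 28, 41, 67
Layer 1-28: 28 each from A, B, C, D = 28*4 = 112 chips; eligible A, B, C, D
Layer 29-41: 13 each from A, B, D = 13*3 = 39 chips; eligible A, B, D
Layer 42-67: 26 each from A, D = 26*2 = 52 chips; eligible A, D

Pot 1: 112 chips, eligible: A, B, C, D
Pot 2: 39 chips, eligible: A, B, D
Pot 3: 52 chips, eligible: A, D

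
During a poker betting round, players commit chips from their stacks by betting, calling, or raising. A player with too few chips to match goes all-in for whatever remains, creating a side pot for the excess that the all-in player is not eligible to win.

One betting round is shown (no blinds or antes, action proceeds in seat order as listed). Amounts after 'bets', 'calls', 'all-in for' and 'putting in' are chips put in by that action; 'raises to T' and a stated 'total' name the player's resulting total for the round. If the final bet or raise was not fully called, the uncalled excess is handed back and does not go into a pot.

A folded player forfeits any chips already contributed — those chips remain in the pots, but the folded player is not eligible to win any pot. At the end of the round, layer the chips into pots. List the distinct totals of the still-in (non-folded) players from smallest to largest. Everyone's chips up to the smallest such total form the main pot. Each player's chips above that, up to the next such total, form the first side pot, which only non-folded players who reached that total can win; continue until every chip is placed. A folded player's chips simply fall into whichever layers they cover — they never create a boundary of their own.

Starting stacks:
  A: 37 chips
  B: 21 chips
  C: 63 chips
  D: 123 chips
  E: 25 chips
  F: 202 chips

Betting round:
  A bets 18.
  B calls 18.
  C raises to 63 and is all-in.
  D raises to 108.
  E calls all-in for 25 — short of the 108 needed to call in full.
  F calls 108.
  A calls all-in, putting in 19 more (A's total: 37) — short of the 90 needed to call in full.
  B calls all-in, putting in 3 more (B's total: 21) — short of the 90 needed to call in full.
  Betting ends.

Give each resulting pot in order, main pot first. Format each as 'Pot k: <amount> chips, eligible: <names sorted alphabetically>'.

Pot 1: 126 chips, eligible: A, B, C, D, E, F
Pot 2: 20 chips, eligible: A, C, D, E, F
Pot 3: 48 chips, eligible: A, C, D, F
Pot 4: 78 chips, eligible: C, D, F
Pot 5: 90 chips, eligible: D, F

Derivation:
Contributions: A=37, B=21, C=63, D=108, E=25, F=108
Pot levels (distinct totals of non-folded players): 21, 25, 37, 63, 108
Layer 1-21: 21 each from A, B, C, D, E, F = 21*6 = 126 chips; eligible A, B, C, D, E, F
Layer 22-25: 4 each from A, C, D, E, F = 4*5 = 20 chips; eligible A, C, D, E, F
Layer 26-37: 12 each from A, C, D, F = 12*4 = 48 chips; eligible A, C, D, F
Layer 38-63: 26 each from C, D, F = 26*3 = 78 chips; eligible C, D, F
Layer 64-108: 45 each from D, F = 45*2 = 90 chips; eligible D, F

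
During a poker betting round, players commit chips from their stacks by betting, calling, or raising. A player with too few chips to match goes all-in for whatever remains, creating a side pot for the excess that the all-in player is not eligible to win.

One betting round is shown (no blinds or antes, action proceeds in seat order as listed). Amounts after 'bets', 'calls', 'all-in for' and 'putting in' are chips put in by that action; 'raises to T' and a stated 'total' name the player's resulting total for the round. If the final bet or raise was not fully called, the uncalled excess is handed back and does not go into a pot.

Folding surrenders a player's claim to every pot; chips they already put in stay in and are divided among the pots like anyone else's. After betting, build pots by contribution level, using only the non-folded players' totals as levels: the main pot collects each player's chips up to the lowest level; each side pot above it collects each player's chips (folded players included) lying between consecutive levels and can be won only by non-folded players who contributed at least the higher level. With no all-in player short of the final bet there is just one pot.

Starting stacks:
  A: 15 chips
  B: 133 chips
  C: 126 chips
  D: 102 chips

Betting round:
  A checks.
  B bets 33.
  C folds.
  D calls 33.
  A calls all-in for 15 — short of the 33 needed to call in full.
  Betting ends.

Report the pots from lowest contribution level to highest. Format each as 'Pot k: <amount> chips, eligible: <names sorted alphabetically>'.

Contributions: A=15, B=33, D=33
Folded: C
Pot levels (distinct totals of non-folded players): 15, 33
Layer 1-15: 15 each from A, B, D = 15*3 = 45 chips; eligible A, B, D
Layer 16-33: 18 each from B, D = 18*2 = 36 chips; eligible B, D

Pot 1: 45 chips, eligible: A, B, D
Pot 2: 36 chips, eligible: B, D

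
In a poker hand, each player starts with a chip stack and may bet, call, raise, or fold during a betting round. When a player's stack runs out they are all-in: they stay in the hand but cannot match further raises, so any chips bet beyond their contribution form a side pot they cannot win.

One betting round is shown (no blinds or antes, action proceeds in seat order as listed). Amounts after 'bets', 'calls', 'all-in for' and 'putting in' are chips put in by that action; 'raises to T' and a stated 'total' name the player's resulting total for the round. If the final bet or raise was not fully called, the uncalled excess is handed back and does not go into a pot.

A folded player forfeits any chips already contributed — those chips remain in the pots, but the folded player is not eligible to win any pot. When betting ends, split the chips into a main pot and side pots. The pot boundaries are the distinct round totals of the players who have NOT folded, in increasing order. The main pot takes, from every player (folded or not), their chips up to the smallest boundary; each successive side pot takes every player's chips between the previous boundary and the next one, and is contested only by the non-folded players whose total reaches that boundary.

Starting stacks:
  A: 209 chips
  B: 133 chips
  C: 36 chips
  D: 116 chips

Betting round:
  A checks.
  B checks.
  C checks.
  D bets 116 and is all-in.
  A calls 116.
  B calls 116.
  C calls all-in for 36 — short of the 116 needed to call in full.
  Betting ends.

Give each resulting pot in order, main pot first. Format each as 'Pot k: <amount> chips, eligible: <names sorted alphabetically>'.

Pot 1: 144 chips, eligible: A, B, C, D
Pot 2: 240 chips, eligible: A, B, D

Derivation:
Contributions: A=116, B=116, C=36, D=116
Pot levels (distinct totals of non-folded players): 36, 116
Layer 1-36: 36 each from A, B, C, D = 36*4 = 144 chips; eligible A, B, C, D
Layer 37-116: 80 each from A, B, D = 80*3 = 240 chips; eligible A, B, D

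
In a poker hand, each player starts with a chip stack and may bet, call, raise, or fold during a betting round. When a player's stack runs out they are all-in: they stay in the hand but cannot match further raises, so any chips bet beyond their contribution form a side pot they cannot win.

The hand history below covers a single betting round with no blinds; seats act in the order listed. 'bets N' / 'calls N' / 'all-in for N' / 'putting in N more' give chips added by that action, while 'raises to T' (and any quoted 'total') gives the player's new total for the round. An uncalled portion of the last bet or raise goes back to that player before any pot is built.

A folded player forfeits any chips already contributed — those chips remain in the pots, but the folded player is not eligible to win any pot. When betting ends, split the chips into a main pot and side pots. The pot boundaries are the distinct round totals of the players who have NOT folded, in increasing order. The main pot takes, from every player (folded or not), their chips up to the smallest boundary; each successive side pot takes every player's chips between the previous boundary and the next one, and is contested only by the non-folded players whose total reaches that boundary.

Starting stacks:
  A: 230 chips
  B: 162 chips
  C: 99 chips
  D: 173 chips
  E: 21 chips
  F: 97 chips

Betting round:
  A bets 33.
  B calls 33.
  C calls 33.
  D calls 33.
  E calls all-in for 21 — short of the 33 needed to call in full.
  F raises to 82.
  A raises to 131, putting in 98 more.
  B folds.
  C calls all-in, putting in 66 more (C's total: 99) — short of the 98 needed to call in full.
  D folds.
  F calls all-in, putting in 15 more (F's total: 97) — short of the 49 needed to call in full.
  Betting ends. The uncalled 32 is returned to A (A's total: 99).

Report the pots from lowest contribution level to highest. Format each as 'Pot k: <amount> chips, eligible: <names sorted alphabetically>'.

Pot 1: 126 chips, eligible: A, C, E, F
Pot 2: 252 chips, eligible: A, C, F
Pot 3: 4 chips, eligible: A, C

Derivation:
Contributions (after 32 returned to A): A=99, B=33, C=99, D=33, E=21, F=97
Folded: B, D
Pot levels (distinct totals of non-folded players): 21, 97, 99
Layer 1-21: 21 each from A, B, C, D, E, F = 21*6 = 126 chips; eligible A, C, E, F
Layer 22-97: A 76 + B 12 + C 76 + D 12 + F 76 = 252 chips; eligible A, C, F
Layer 98-99: 2 each from A, C = 2*2 = 4 chips; eligible A, C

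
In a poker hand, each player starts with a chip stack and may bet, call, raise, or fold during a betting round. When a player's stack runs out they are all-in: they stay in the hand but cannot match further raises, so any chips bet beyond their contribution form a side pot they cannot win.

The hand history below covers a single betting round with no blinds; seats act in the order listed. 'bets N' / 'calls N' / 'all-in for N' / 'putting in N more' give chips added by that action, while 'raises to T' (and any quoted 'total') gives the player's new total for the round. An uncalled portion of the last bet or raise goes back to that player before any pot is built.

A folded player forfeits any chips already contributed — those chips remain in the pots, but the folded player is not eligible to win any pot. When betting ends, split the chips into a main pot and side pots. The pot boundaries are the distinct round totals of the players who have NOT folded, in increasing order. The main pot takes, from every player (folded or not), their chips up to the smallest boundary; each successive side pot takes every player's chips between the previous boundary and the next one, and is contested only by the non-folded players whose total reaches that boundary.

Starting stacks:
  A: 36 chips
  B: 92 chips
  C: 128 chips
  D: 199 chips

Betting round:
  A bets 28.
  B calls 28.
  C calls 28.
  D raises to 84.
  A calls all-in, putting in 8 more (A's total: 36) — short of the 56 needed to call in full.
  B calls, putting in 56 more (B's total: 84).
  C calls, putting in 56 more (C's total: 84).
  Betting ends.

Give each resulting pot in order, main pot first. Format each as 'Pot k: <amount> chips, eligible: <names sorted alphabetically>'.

Contributions: A=36, B=84, C=84, D=84
Pot levels (distinct totals of non-folded players): 36, 84
Layer 1-36: 36 each from A, B, C, D = 36*4 = 144 chips; eligible A, B, C, D
Layer 37-84: 48 each from B, C, D = 48*3 = 144 chips; eligible B, C, D

Pot 1: 144 chips, eligible: A, B, C, D
Pot 2: 144 chips, eligible: B, C, D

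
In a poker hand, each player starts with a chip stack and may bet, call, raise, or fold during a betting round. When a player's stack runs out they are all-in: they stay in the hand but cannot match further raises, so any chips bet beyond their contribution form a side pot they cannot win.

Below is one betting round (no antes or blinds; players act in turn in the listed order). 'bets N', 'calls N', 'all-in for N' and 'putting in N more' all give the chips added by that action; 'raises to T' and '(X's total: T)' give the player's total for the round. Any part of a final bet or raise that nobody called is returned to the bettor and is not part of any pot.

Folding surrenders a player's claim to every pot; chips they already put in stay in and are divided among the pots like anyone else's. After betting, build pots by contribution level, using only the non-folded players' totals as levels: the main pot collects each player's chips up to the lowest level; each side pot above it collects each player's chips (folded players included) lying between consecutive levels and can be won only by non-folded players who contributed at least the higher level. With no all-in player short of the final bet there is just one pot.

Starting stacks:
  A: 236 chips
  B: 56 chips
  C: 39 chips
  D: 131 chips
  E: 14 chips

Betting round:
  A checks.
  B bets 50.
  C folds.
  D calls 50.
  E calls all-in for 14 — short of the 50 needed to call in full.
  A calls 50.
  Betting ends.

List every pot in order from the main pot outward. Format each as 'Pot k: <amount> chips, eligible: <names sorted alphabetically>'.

Pot 1: 56 chips, eligible: A, B, D, E
Pot 2: 108 chips, eligible: A, B, D

Derivation:
Contributions: A=50, B=50, D=50, E=14
Folded: C
Pot levels (distinct totals of non-folded players): 14, 50
Layer 1-14: 14 each from A, B, D, E = 14*4 = 56 chips; eligible A, B, D, E
Layer 15-50: 36 each from A, B, D = 36*3 = 108 chips; eligible A, B, D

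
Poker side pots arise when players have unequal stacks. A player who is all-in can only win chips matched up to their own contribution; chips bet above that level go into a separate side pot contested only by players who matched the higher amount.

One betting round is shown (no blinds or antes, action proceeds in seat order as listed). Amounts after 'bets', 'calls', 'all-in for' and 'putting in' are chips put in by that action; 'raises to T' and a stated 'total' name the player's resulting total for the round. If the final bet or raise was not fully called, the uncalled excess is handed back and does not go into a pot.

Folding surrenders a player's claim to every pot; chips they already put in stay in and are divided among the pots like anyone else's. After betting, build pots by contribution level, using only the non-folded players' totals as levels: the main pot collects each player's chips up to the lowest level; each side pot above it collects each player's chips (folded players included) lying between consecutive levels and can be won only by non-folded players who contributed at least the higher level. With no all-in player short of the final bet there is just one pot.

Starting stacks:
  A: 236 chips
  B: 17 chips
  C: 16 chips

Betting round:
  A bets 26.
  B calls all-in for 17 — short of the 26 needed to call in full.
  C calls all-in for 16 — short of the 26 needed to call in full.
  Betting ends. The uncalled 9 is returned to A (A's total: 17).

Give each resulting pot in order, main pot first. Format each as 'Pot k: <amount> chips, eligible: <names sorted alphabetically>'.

Contributions (after 9 returned to A): A=17, B=17, C=16
Pot levels (distinct totals of non-folded players): 16, 17
Layer 1-16: 16 each from A, B, C = 16*3 = 48 chips; eligible A, B, C
Layer 17-17: 1 each from A, B = 1*2 = 2 chips; eligible A, B

Pot 1: 48 chips, eligible: A, B, C
Pot 2: 2 chips, eligible: A, B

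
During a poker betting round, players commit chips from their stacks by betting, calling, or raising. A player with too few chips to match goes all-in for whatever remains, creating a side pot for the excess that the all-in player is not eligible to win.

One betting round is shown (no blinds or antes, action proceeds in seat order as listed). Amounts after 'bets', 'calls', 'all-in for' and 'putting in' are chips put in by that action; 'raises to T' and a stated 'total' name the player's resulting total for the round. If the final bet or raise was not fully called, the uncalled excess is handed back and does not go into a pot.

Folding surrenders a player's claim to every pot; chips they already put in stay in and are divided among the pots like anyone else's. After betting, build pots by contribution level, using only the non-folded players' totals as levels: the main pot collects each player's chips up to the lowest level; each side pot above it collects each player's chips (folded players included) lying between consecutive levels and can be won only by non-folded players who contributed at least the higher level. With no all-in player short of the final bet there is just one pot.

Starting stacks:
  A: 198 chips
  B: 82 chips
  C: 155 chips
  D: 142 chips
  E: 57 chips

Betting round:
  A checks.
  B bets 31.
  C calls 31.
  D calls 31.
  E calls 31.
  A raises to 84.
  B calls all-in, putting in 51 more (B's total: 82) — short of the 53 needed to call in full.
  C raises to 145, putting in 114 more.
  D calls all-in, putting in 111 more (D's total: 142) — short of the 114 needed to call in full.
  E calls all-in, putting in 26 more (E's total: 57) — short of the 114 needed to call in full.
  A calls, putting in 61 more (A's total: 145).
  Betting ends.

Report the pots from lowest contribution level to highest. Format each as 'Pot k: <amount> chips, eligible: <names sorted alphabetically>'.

Pot 1: 285 chips, eligible: A, B, C, D, E
Pot 2: 100 chips, eligible: A, B, C, D
Pot 3: 180 chips, eligible: A, C, D
Pot 4: 6 chips, eligible: A, C

Derivation:
Contributions: A=145, B=82, C=145, D=142, E=57
Pot levels (distinct totals of non-folded players): 57, 82, 142, 145
Layer 1-57: 57 each from A, B, C, D, E = 57*5 = 285 chips; eligible A, B, C, D, E
Layer 58-82: 25 each from A, B, C, D = 25*4 = 100 chips; eligible A, B, C, D
Layer 83-142: 60 each from A, C, D = 60*3 = 180 chips; eligible A, C, D
Layer 143-145: 3 each from A, C = 3*2 = 6 chips; eligible A, C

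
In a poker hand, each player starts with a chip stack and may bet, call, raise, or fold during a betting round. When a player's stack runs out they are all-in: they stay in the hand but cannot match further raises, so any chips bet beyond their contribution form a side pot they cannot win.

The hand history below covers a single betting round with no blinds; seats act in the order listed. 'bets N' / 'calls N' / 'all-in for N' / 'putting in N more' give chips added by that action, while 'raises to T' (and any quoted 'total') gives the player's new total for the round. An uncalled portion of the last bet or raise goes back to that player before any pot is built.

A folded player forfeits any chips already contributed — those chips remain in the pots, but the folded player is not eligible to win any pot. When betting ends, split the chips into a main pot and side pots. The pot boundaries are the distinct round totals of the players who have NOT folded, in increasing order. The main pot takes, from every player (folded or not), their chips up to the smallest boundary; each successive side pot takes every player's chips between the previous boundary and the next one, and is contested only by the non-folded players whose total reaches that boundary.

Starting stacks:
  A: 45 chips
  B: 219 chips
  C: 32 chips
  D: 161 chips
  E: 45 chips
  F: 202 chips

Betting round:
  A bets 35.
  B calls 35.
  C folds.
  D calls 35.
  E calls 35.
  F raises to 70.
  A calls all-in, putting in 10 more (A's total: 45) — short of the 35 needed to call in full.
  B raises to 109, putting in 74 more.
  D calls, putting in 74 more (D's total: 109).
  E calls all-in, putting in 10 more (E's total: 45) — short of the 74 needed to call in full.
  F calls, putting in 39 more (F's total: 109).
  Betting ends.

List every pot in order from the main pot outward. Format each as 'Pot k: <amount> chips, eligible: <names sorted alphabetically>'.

Contributions: A=45, B=109, D=109, E=45, F=109
Folded: C
Pot levels (distinct totals of non-folded players): 45, 109
Layer 1-45: 45 each from A, B, D, E, F = 45*5 = 225 chips; eligible A, B, D, E, F
Layer 46-109: 64 each from B, D, F = 64*3 = 192 chips; eligible B, D, F

Pot 1: 225 chips, eligible: A, B, D, E, F
Pot 2: 192 chips, eligible: B, D, F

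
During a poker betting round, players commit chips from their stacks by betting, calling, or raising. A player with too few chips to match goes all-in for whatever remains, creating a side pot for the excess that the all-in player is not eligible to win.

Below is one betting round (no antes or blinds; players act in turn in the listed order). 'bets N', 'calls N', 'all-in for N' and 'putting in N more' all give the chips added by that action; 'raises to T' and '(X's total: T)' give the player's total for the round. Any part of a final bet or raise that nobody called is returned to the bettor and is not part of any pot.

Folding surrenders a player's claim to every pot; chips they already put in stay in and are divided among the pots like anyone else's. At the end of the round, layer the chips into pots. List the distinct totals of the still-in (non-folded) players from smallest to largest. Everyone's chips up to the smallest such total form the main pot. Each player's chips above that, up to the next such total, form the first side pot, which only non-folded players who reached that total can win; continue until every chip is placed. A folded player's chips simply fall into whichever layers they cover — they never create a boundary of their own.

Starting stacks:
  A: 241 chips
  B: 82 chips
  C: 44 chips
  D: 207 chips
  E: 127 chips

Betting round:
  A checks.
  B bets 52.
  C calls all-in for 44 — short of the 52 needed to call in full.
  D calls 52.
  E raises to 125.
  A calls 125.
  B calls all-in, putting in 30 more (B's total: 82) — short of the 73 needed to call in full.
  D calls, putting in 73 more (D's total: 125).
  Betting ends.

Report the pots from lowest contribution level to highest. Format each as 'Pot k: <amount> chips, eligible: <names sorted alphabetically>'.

Contributions: A=125, B=82, C=44, D=125, E=125
Pot levels (distinct totals of non-folded players): 44, 82, 125
Layer 1-44: 44 each from A, B, C, D, E = 44*5 = 220 chips; eligible A, B, C, D, E
Layer 45-82: 38 each from A, B, D, E = 38*4 = 152 chips; eligible A, B, D, E
Layer 83-125: 43 each from A, D, E = 43*3 = 129 chips; eligible A, D, E

Pot 1: 220 chips, eligible: A, B, C, D, E
Pot 2: 152 chips, eligible: A, B, D, E
Pot 3: 129 chips, eligible: A, D, E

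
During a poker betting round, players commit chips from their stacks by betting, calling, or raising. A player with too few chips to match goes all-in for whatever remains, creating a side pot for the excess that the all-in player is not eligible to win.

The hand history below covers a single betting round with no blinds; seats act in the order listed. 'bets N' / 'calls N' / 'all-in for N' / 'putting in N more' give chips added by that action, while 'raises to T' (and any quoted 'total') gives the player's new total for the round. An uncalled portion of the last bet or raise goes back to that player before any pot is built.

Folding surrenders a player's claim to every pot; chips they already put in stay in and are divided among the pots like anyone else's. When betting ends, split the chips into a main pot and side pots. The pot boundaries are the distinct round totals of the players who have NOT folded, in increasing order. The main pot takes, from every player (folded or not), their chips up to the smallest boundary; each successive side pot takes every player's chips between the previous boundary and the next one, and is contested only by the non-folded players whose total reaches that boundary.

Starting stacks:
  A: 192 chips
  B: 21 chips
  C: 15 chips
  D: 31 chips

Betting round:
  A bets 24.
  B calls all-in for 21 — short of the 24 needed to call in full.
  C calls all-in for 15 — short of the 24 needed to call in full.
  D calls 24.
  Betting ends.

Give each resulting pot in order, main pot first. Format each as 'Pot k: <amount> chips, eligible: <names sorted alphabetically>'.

Contributions: A=24, B=21, C=15, D=24
Pot levels (distinct totals of non-folded players): 15, 21, 24
Layer 1-15: 15 each from A, B, C, D = 15*4 = 60 chips; eligible A, B, C, D
Layer 16-21: 6 each from A, B, D = 6*3 = 18 chips; eligible A, B, D
Layer 22-24: 3 each from A, D = 3*2 = 6 chips; eligible A, D

Pot 1: 60 chips, eligible: A, B, C, D
Pot 2: 18 chips, eligible: A, B, D
Pot 3: 6 chips, eligible: A, D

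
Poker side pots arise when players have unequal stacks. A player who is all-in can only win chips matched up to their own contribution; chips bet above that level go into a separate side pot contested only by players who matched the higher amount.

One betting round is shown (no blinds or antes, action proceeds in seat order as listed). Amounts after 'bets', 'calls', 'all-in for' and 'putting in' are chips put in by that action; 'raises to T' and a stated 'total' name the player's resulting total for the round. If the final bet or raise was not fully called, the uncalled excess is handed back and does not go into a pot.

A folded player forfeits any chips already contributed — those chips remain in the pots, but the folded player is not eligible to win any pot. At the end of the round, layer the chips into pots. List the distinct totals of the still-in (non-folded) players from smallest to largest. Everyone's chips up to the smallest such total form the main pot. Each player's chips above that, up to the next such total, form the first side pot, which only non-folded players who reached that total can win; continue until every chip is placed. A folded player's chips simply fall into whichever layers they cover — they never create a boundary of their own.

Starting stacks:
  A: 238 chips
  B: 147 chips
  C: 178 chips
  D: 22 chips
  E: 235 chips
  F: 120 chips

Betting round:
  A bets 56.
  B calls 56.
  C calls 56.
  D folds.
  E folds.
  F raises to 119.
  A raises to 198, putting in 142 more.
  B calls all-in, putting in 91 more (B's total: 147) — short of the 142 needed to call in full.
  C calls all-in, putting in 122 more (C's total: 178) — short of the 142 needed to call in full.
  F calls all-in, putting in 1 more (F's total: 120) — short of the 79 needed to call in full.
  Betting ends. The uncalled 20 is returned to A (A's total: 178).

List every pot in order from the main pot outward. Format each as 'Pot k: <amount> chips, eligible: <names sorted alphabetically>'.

Contributions (after 20 returned to A): A=178, B=147, C=178, F=120
Folded: D, E
Pot levels (distinct totals of non-folded players): 120, 147, 178
Layer 1-120: 120 each from A, B, C, F = 120*4 = 480 chips; eligible A, B, C, F
Layer 121-147: 27 each from A, B, C = 27*3 = 81 chips; eligible A, B, C
Layer 148-178: 31 each from A, C = 31*2 = 62 chips; eligible A, C

Pot 1: 480 chips, eligible: A, B, C, F
Pot 2: 81 chips, eligible: A, B, C
Pot 3: 62 chips, eligible: A, C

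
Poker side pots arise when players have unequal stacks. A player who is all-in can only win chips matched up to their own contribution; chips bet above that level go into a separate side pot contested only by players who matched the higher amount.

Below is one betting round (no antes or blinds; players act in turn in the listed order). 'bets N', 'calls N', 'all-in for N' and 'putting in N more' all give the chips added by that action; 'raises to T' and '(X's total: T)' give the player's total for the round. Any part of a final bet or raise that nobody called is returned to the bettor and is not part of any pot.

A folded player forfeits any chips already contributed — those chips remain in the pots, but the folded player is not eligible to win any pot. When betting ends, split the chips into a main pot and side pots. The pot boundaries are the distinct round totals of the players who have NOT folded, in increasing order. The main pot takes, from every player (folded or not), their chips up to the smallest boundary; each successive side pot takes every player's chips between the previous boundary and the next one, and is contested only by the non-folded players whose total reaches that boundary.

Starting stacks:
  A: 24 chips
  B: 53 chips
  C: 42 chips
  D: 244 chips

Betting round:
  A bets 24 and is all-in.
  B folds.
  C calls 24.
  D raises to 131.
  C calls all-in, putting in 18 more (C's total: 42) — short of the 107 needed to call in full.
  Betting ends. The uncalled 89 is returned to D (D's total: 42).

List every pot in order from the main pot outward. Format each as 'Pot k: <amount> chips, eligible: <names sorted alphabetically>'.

Pot 1: 72 chips, eligible: A, C, D
Pot 2: 36 chips, eligible: C, D

Derivation:
Contributions (after 89 returned to D): A=24, C=42, D=42
Folded: B
Pot levels (distinct totals of non-folded players): 24, 42
Layer 1-24: 24 each from A, C, D = 24*3 = 72 chips; eligible A, C, D
Layer 25-42: 18 each from C, D = 18*2 = 36 chips; eligible C, D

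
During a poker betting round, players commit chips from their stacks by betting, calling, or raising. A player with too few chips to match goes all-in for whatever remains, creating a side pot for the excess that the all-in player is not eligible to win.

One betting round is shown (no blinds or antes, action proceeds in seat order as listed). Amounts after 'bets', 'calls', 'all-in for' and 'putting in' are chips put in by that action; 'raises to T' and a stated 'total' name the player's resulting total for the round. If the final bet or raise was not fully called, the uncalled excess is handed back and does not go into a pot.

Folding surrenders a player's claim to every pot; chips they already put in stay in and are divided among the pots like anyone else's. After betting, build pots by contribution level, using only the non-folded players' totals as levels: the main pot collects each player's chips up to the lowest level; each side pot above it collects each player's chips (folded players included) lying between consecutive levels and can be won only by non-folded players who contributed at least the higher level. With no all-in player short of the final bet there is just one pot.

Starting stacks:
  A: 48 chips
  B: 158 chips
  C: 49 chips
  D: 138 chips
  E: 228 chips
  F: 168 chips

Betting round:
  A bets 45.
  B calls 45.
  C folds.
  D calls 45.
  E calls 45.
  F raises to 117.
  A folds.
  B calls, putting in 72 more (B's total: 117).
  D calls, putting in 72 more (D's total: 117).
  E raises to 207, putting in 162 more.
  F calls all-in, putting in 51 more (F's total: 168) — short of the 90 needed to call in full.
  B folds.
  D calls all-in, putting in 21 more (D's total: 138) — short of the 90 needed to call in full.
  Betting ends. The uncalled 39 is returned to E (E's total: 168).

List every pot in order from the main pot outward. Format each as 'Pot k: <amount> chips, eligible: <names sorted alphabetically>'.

Pot 1: 576 chips, eligible: D, E, F
Pot 2: 60 chips, eligible: E, F

Derivation:
Contributions (after 39 returned to E): A=45, B=117, D=138, E=168, F=168
Folded: A, B, C
Pot levels (distinct totals of non-folded players): 138, 168
Layer 1-138: A 45 + B 117 + D 138 + E 138 + F 138 = 576 chips; eligible D, E, F
Layer 139-168: 30 each from E, F = 30*2 = 60 chips; eligible E, F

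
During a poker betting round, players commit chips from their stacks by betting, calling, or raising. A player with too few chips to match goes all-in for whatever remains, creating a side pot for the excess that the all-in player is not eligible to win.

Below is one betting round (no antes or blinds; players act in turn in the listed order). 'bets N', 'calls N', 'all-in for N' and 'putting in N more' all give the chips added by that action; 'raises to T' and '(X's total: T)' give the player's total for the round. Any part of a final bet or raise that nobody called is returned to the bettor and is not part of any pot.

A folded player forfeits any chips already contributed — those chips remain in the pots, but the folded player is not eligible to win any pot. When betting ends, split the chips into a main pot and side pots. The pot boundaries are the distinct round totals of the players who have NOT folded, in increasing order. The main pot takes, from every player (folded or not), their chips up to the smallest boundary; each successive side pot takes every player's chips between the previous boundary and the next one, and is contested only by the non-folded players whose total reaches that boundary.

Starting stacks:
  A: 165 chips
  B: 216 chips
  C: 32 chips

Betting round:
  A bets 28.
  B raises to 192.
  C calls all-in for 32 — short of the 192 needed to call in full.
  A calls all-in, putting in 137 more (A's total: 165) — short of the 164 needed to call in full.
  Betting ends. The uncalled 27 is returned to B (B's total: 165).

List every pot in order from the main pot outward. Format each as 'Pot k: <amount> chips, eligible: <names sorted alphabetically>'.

Pot 1: 96 chips, eligible: A, B, C
Pot 2: 266 chips, eligible: A, B

Derivation:
Contributions (after 27 returned to B): A=165, B=165, C=32
Pot levels (distinct totals of non-folded players): 32, 165
Layer 1-32: 32 each from A, B, C = 32*3 = 96 chips; eligible A, B, C
Layer 33-165: 133 each from A, B = 133*2 = 266 chips; eligible A, B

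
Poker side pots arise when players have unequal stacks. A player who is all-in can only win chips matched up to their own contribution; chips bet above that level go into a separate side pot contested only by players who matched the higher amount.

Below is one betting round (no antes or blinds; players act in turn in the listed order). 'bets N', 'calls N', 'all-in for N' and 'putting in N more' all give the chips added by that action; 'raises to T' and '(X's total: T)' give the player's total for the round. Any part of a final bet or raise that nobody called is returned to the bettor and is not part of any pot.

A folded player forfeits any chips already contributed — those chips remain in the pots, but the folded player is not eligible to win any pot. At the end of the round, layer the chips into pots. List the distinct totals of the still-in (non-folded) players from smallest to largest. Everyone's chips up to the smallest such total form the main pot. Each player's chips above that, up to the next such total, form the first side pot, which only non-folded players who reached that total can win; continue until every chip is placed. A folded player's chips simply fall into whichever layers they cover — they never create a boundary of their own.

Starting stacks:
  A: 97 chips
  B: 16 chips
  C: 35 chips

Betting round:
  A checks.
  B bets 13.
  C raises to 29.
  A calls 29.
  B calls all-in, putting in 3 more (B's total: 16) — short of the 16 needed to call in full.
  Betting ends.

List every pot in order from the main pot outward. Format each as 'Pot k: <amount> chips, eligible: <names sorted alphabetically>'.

Pot 1: 48 chips, eligible: A, B, C
Pot 2: 26 chips, eligible: A, C

Derivation:
Contributions: A=29, B=16, C=29
Pot levels (distinct totals of non-folded players): 16, 29
Layer 1-16: 16 each from A, B, C = 16*3 = 48 chips; eligible A, B, C
Layer 17-29: 13 each from A, C = 13*2 = 26 chips; eligible A, C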